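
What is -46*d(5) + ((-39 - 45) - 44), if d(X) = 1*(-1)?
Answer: -82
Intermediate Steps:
d(X) = -1
-46*d(5) + ((-39 - 45) - 44) = -46*(-1) + ((-39 - 45) - 44) = 46 + (-84 - 44) = 46 - 128 = -82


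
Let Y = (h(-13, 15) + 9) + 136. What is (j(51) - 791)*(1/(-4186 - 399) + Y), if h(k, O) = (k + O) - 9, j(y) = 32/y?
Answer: -25504673261/233835 ≈ -1.0907e+5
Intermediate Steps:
h(k, O) = -9 + O + k (h(k, O) = (O + k) - 9 = -9 + O + k)
Y = 138 (Y = ((-9 + 15 - 13) + 9) + 136 = (-7 + 9) + 136 = 2 + 136 = 138)
(j(51) - 791)*(1/(-4186 - 399) + Y) = (32/51 - 791)*(1/(-4186 - 399) + 138) = (32*(1/51) - 791)*(1/(-4585) + 138) = (32/51 - 791)*(-1/4585 + 138) = -40309/51*632729/4585 = -25504673261/233835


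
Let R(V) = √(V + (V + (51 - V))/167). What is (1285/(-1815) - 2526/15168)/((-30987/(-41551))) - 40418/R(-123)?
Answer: -33345466969/28435654368 + 20209*I*√3421830/10245 ≈ -1.1727 + 3648.9*I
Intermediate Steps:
R(V) = √(51/167 + V) (R(V) = √(V + 51*(1/167)) = √(V + 51/167) = √(51/167 + V))
(1285/(-1815) - 2526/15168)/((-30987/(-41551))) - 40418/R(-123) = (1285/(-1815) - 2526/15168)/((-30987/(-41551))) - 40418*167/√(8517 + 27889*(-123)) = (1285*(-1/1815) - 2526*1/15168)/((-30987*(-1/41551))) - 40418*167/√(8517 - 3430347) = (-257/363 - 421/2528)/(30987/41551) - 40418*(-I*√3421830/20490) = -802519/917664*41551/30987 - 40418*(-I*√3421830/20490) = -33345466969/28435654368 - 40418*(-I*√3421830/20490) = -33345466969/28435654368 - (-20209)*I*√3421830/10245 = -33345466969/28435654368 + 20209*I*√3421830/10245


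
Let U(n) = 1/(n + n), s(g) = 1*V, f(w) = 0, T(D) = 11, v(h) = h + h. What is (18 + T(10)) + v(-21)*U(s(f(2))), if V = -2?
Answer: 79/2 ≈ 39.500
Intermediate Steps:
v(h) = 2*h
s(g) = -2 (s(g) = 1*(-2) = -2)
U(n) = 1/(2*n)
(18 + T(10)) + v(-21)*U(s(f(2))) = (18 + 11) + (2*(-21))*((½)/(-2)) = 29 - 21*(-1)/2 = 29 - 42*(-¼) = 29 + 21/2 = 79/2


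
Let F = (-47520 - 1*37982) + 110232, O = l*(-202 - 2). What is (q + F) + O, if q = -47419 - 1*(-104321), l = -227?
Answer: 127940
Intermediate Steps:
O = 46308 (O = -227*(-202 - 2) = -227*(-204) = 46308)
F = 24730 (F = (-47520 - 37982) + 110232 = -85502 + 110232 = 24730)
q = 56902 (q = -47419 + 104321 = 56902)
(q + F) + O = (56902 + 24730) + 46308 = 81632 + 46308 = 127940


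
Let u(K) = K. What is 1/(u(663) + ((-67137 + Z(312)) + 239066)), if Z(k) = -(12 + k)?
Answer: 1/172268 ≈ 5.8049e-6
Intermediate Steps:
Z(k) = -12 - k
1/(u(663) + ((-67137 + Z(312)) + 239066)) = 1/(663 + ((-67137 + (-12 - 1*312)) + 239066)) = 1/(663 + ((-67137 + (-12 - 312)) + 239066)) = 1/(663 + ((-67137 - 324) + 239066)) = 1/(663 + (-67461 + 239066)) = 1/(663 + 171605) = 1/172268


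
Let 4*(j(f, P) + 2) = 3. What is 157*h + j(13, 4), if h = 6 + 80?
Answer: 54003/4 ≈ 13501.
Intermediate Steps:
j(f, P) = -5/4 (j(f, P) = -2 + (1/4)*3 = -2 + 3/4 = -5/4)
h = 86
157*h + j(13, 4) = 157*86 - 5/4 = 13502 - 5/4 = 54003/4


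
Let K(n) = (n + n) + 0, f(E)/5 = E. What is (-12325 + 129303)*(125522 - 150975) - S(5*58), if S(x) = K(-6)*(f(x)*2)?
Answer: -2977406234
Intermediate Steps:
f(E) = 5*E
K(n) = 2*n (K(n) = 2*n + 0 = 2*n)
S(x) = -120*x (S(x) = (2*(-6))*((5*x)*2) = -120*x)
(-12325 + 129303)*(125522 - 150975) - S(5*58) = (-12325 + 129303)*(125522 - 150975) - (-120)*5*58 = 116978*(-25453) - (-120)*290 = -2977441034 - 1*(-34800) = -2977441034 + 34800 = -2977406234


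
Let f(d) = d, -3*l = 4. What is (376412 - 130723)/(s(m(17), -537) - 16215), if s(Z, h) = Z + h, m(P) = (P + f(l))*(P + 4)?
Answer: -245689/16423 ≈ -14.960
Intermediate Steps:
l = -4/3 (l = -⅓*4 = -4/3 ≈ -1.3333)
m(P) = (4 + P)*(-4/3 + P) (m(P) = (P - 4/3)*(P + 4) = (-4/3 + P)*(4 + P) = (4 + P)*(-4/3 + P))
(376412 - 130723)/(s(m(17), -537) - 16215) = (376412 - 130723)/(((-16/3 + 17² + (8/3)*17) - 537) - 16215) = 245689/(((-16/3 + 289 + 136/3) - 537) - 16215) = 245689/((329 - 537) - 16215) = 245689/(-208 - 16215) = 245689/(-16423) = 245689*(-1/16423) = -245689/16423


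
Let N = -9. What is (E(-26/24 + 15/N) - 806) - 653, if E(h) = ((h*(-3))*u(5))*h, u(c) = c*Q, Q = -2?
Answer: -9857/8 ≈ -1232.1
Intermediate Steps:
u(c) = -2*c (u(c) = c*(-2) = -2*c)
E(h) = 30*h**2 (E(h) = ((h*(-3))*(-2*5))*h = (-3*h*(-10))*h = (30*h)*h = 30*h**2)
(E(-26/24 + 15/N) - 806) - 653 = (30*(-26/24 + 15/(-9))**2 - 806) - 653 = (30*(-26*1/24 + 15*(-1/9))**2 - 806) - 653 = (30*(-13/12 - 5/3)**2 - 806) - 653 = (30*(-11/4)**2 - 806) - 653 = (30*(121/16) - 806) - 653 = (1815/8 - 806) - 653 = -4633/8 - 653 = -9857/8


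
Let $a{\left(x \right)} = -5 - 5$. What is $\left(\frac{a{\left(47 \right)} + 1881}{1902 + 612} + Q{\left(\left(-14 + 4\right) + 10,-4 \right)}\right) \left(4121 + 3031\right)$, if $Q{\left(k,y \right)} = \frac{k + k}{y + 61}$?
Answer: $\frac{2230232}{419} \approx 5322.8$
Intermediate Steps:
$a{\left(x \right)} = -10$
$Q{\left(k,y \right)} = \frac{2 k}{61 + y}$
$\left(\frac{a{\left(47 \right)} + 1881}{1902 + 612} + Q{\left(\left(-14 + 4\right) + 10,-4 \right)}\right) \left(4121 + 3031\right) = \left(\frac{-10 + 1881}{1902 + 612} + \frac{2 \left(\left(-14 + 4\right) + 10\right)}{61 - 4}\right) \left(4121 + 3031\right) = \left(\frac{1871}{2514} + \frac{2 \left(-10 + 10\right)}{57}\right) 7152 = \left(1871 \cdot \frac{1}{2514} + 2 \cdot 0 \cdot \frac{1}{57}\right) 7152 = \left(\frac{1871}{2514} + 0\right) 7152 = \frac{1871}{2514} \cdot 7152 = \frac{2230232}{419}$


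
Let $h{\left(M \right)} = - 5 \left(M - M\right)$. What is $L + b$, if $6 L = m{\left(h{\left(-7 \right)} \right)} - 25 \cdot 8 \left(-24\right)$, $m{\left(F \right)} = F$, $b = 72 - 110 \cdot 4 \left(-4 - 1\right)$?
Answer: $3072$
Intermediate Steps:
$b = 2272$ ($b = 72 - 110 \cdot 4 \left(-5\right) = 72 - -2200 = 72 + 2200 = 2272$)
$h{\left(M \right)} = 0$ ($h{\left(M \right)} = \left(-5\right) 0 = 0$)
$L = 800$ ($L = \frac{0 - 25 \cdot 8 \left(-24\right)}{6} = \frac{0 - 200 \left(-24\right)}{6} = \frac{0 - -4800}{6} = \frac{0 + 4800}{6} = \frac{1}{6} \cdot 4800 = 800$)
$L + b = 800 + 2272 = 3072$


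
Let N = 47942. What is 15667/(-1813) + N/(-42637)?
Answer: -107844675/11042983 ≈ -9.7659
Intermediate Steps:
15667/(-1813) + N/(-42637) = 15667/(-1813) + 47942/(-42637) = 15667*(-1/1813) + 47942*(-1/42637) = -15667/1813 - 47942/42637 = -107844675/11042983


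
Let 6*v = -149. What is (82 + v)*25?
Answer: 8575/6 ≈ 1429.2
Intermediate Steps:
v = -149/6 (v = (⅙)*(-149) = -149/6 ≈ -24.833)
(82 + v)*25 = (82 - 149/6)*25 = (343/6)*25 = 8575/6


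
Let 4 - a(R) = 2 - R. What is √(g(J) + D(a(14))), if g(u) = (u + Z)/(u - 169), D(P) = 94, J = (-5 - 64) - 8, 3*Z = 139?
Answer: 2*√356003/123 ≈ 9.7018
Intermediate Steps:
a(R) = 2 + R (a(R) = 4 - (2 - R) = 4 + (-2 + R) = 2 + R)
Z = 139/3 (Z = (⅓)*139 = 139/3 ≈ 46.333)
J = -77 (J = -69 - 8 = -77)
g(u) = (139/3 + u)/(-169 + u) (g(u) = (u + 139/3)/(u - 169) = (139/3 + u)/(-169 + u))
√(g(J) + D(a(14))) = √((139/3 - 77)/(-169 - 77) + 94) = √(-92/3/(-246) + 94) = √(-1/246*(-92/3) + 94) = √(46/369 + 94) = √(34732/369) = 2*√356003/123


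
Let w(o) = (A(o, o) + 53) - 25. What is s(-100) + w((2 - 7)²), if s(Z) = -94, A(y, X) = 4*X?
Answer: 34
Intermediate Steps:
w(o) = 28 + 4*o (w(o) = (4*o + 53) - 25 = (53 + 4*o) - 25 = 28 + 4*o)
s(-100) + w((2 - 7)²) = -94 + (28 + 4*(2 - 7)²) = -94 + (28 + 4*(-5)²) = -94 + (28 + 4*25) = -94 + (28 + 100) = -94 + 128 = 34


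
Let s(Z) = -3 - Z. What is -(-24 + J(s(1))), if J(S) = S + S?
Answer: 32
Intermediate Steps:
J(S) = 2*S
-(-24 + J(s(1))) = -(-24 + 2*(-3 - 1*1)) = -(-24 + 2*(-3 - 1)) = -(-24 + 2*(-4)) = -(-24 - 8) = -1*(-32) = 32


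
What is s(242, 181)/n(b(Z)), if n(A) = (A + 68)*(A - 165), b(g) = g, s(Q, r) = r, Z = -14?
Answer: -181/9666 ≈ -0.018725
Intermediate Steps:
n(A) = (-165 + A)*(68 + A) (n(A) = (68 + A)*(-165 + A) = (-165 + A)*(68 + A))
s(242, 181)/n(b(Z)) = 181/(-11220 + (-14)² - 97*(-14)) = 181/(-11220 + 196 + 1358) = 181/(-9666) = 181*(-1/9666) = -181/9666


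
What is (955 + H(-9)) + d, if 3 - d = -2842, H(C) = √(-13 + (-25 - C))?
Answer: 3800 + I*√29 ≈ 3800.0 + 5.3852*I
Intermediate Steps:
H(C) = √(-38 - C)
d = 2845 (d = 3 - 1*(-2842) = 3 + 2842 = 2845)
(955 + H(-9)) + d = (955 + √(-38 - 1*(-9))) + 2845 = (955 + √(-38 + 9)) + 2845 = (955 + √(-29)) + 2845 = (955 + I*√29) + 2845 = 3800 + I*√29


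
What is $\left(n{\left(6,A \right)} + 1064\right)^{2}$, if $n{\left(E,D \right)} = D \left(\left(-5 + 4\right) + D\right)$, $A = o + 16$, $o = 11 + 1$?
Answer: $3312400$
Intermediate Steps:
$o = 12$
$A = 28$ ($A = 12 + 16 = 28$)
$n{\left(E,D \right)} = D \left(-1 + D\right)$
$\left(n{\left(6,A \right)} + 1064\right)^{2} = \left(28 \left(-1 + 28\right) + 1064\right)^{2} = \left(28 \cdot 27 + 1064\right)^{2} = \left(756 + 1064\right)^{2} = 1820^{2} = 3312400$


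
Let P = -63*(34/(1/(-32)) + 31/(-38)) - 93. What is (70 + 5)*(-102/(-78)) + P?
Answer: 33888633/494 ≈ 68601.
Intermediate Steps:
P = 2603091/38 (P = -63*(34/(-1/32) + 31*(-1/38)) - 93 = -63*(34*(-32) - 31/38) - 93 = -63*(-1088 - 31/38) - 93 = -63*(-41375/38) - 93 = 2606625/38 - 93 = 2603091/38 ≈ 68502.)
(70 + 5)*(-102/(-78)) + P = (70 + 5)*(-102/(-78)) + 2603091/38 = 75*(-102*(-1/78)) + 2603091/38 = 75*(17/13) + 2603091/38 = 1275/13 + 2603091/38 = 33888633/494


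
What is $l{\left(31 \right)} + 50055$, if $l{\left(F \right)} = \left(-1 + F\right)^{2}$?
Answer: $50955$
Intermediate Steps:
$l{\left(31 \right)} + 50055 = \left(-1 + 31\right)^{2} + 50055 = 30^{2} + 50055 = 900 + 50055 = 50955$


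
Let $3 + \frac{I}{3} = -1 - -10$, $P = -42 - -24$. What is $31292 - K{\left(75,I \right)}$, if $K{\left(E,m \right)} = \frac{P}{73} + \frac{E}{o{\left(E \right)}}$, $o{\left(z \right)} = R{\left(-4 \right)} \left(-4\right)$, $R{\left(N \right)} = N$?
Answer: $\frac{36543869}{1168} \approx 31288.0$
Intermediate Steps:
$P = -18$ ($P = -42 + 24 = -18$)
$o{\left(z \right)} = 16$ ($o{\left(z \right)} = \left(-4\right) \left(-4\right) = 16$)
$I = 18$ ($I = -9 + 3 \left(-1 - -10\right) = -9 + 3 \left(-1 + 10\right) = -9 + 3 \cdot 9 = -9 + 27 = 18$)
$K{\left(E,m \right)} = - \frac{18}{73} + \frac{E}{16}$
$31292 - K{\left(75,I \right)} = 31292 - \left(- \frac{18}{73} + \frac{1}{16} \cdot 75\right) = 31292 - \left(- \frac{18}{73} + \frac{75}{16}\right) = 31292 - \frac{5187}{1168} = \frac{36543869}{1168}$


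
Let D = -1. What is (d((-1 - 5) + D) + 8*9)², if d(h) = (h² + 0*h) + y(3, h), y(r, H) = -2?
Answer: 14161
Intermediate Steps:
d(h) = -2 + h² (d(h) = (h² + 0*h) - 2 = (h² + 0) - 2 = h² - 2 = -2 + h²)
(d((-1 - 5) + D) + 8*9)² = ((-2 + ((-1 - 5) - 1)²) + 8*9)² = ((-2 + (-6 - 1)²) + 72)² = ((-2 + (-7)²) + 72)² = ((-2 + 49) + 72)² = (47 + 72)² = 119² = 14161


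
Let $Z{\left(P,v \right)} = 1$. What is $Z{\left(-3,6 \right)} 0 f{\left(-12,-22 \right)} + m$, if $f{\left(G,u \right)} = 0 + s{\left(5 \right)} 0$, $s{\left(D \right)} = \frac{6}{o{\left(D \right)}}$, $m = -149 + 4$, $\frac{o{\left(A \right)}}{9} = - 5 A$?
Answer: $-145$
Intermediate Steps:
$o{\left(A \right)} = - 45 A$ ($o{\left(A \right)} = 9 \left(- 5 A\right) = - 45 A$)
$m = -145$
$s{\left(D \right)} = - \frac{2}{15 D}$ ($s{\left(D \right)} = \frac{6}{\left(-45\right) D} = 6 \left(- \frac{1}{45 D}\right) = - \frac{2}{15 D}$)
$f{\left(G,u \right)} = 0$ ($f{\left(G,u \right)} = 0 + - \frac{2}{15 \cdot 5} \cdot 0 = 0 + \left(- \frac{2}{15}\right) \frac{1}{5} \cdot 0 = 0 - 0 = 0 + 0 = 0$)
$Z{\left(-3,6 \right)} 0 f{\left(-12,-22 \right)} + m = 1 \cdot 0 \cdot 0 - 145 = 0 \cdot 0 - 145 = 0 - 145 = -145$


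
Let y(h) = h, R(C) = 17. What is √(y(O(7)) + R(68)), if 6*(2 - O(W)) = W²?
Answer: √390/6 ≈ 3.2914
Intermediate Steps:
O(W) = 2 - W²/6
√(y(O(7)) + R(68)) = √((2 - ⅙*7²) + 17) = √((2 - ⅙*49) + 17) = √((2 - 49/6) + 17) = √(-37/6 + 17) = √(65/6) = √390/6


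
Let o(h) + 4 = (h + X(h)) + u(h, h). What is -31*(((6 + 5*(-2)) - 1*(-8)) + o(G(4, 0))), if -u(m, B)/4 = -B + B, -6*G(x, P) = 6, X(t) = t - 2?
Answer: 124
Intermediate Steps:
X(t) = -2 + t
G(x, P) = -1 (G(x, P) = -1/6*6 = -1)
u(m, B) = 0 (u(m, B) = -4*(-B + B) = -4*0 = 0)
o(h) = -6 + 2*h (o(h) = -4 + ((h + (-2 + h)) + 0) = -4 + ((-2 + 2*h) + 0) = -4 + (-2 + 2*h) = -6 + 2*h)
-31*(((6 + 5*(-2)) - 1*(-8)) + o(G(4, 0))) = -31*(((6 + 5*(-2)) - 1*(-8)) + (-6 + 2*(-1))) = -31*(((6 - 10) + 8) + (-6 - 2)) = -31*((-4 + 8) - 8) = -31*(4 - 8) = -31*(-4) = 124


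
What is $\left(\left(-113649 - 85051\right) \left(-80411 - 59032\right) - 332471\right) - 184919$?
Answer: $27706806710$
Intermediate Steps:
$\left(\left(-113649 - 85051\right) \left(-80411 - 59032\right) - 332471\right) - 184919 = \left(\left(-198700\right) \left(-139443\right) - 332471\right) - 184919 = \left(27707324100 - 332471\right) - 184919 = 27706991629 - 184919 = 27706806710$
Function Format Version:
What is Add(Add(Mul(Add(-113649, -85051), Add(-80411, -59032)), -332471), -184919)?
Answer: 27706806710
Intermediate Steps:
Add(Add(Mul(Add(-113649, -85051), Add(-80411, -59032)), -332471), -184919) = Add(Add(Mul(-198700, -139443), -332471), -184919) = Add(Add(27707324100, -332471), -184919) = Add(27706991629, -184919) = 27706806710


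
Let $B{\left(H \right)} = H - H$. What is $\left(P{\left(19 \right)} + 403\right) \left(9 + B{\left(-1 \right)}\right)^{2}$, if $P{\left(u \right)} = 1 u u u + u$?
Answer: $589761$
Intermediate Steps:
$B{\left(H \right)} = 0$
$P{\left(u \right)} = u + u^{3}$ ($P{\left(u \right)} = u u u + u = u^{2} u + u = u^{3} + u = u + u^{3}$)
$\left(P{\left(19 \right)} + 403\right) \left(9 + B{\left(-1 \right)}\right)^{2} = \left(\left(19 + 19^{3}\right) + 403\right) \left(9 + 0\right)^{2} = \left(\left(19 + 6859\right) + 403\right) 9^{2} = \left(6878 + 403\right) 81 = 7281 \cdot 81 = 589761$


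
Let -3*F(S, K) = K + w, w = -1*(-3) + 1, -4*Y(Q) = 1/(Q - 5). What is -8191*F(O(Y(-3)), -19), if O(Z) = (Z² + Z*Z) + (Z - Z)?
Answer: -40955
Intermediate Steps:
Y(Q) = -1/(4*(-5 + Q)) (Y(Q) = -1/(4*(Q - 5)) = -1/(4*(-5 + Q)))
w = 4 (w = 3 + 1 = 4)
O(Z) = 2*Z² (O(Z) = (Z² + Z²) + 0 = 2*Z² + 0 = 2*Z²)
F(S, K) = -4/3 - K/3 (F(S, K) = -(K + 4)/3 = -(4 + K)/3 = -4/3 - K/3)
-8191*F(O(Y(-3)), -19) = -8191*(-4/3 - ⅓*(-19)) = -8191*(-4/3 + 19/3) = -8191*5 = -40955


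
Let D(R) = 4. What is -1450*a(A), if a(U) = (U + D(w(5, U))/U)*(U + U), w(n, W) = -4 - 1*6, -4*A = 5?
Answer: -64525/4 ≈ -16131.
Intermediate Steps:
A = -5/4 (A = -1/4*5 = -5/4 ≈ -1.2500)
w(n, W) = -10 (w(n, W) = -4 - 6 = -10)
a(U) = 2*U*(U + 4/U) (a(U) = (U + 4/U)*(U + U) = (U + 4/U)*(2*U) = 2*U*(U + 4/U))
-1450*a(A) = -1450*(8 + 2*(-5/4)**2) = -1450*(8 + 2*(25/16)) = -1450*(8 + 25/8) = -1450*89/8 = -64525/4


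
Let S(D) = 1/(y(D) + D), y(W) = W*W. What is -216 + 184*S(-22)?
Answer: -49804/231 ≈ -215.60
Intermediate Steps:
y(W) = W²
S(D) = 1/(D + D²) (S(D) = 1/(D² + D) = 1/(D + D²))
-216 + 184*S(-22) = -216 + 184*(1/((-22)*(1 - 22))) = -216 + 184*(-1/22/(-21)) = -216 + 184*(-1/22*(-1/21)) = -216 + 184*(1/462) = -216 + 92/231 = -49804/231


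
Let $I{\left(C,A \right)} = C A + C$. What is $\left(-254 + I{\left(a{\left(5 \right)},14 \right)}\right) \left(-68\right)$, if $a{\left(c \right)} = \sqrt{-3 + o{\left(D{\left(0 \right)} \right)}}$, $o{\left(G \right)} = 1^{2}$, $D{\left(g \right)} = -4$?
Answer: $17272 - 1020 i \sqrt{2} \approx 17272.0 - 1442.5 i$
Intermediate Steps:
$o{\left(G \right)} = 1$
$a{\left(c \right)} = i \sqrt{2}$ ($a{\left(c \right)} = \sqrt{-3 + 1} = \sqrt{-2} = i \sqrt{2}$)
$I{\left(C,A \right)} = C + A C$ ($I{\left(C,A \right)} = A C + C = C + A C$)
$\left(-254 + I{\left(a{\left(5 \right)},14 \right)}\right) \left(-68\right) = \left(-254 + i \sqrt{2} \left(1 + 14\right)\right) \left(-68\right) = \left(-254 + i \sqrt{2} \cdot 15\right) \left(-68\right) = \left(-254 + 15 i \sqrt{2}\right) \left(-68\right) = 17272 - 1020 i \sqrt{2}$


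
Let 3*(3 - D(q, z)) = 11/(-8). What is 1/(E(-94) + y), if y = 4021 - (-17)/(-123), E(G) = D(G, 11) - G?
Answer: 328/1350809 ≈ 0.00024282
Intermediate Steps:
D(q, z) = 83/24 (D(q, z) = 3 - 11/(3*(-8)) = 3 - 11*(-1)/(3*8) = 3 - ⅓*(-11/8) = 3 + 11/24 = 83/24)
E(G) = 83/24 - G
y = 494566/123 (y = 4021 - (-17)*(-1)/123 = 4021 - 1*17/123 = 4021 - 17/123 = 494566/123 ≈ 4020.9)
1/(E(-94) + y) = 1/((83/24 - 1*(-94)) + 494566/123) = 1/((83/24 + 94) + 494566/123) = 1/(2339/24 + 494566/123) = 1/(1350809/328) = 328/1350809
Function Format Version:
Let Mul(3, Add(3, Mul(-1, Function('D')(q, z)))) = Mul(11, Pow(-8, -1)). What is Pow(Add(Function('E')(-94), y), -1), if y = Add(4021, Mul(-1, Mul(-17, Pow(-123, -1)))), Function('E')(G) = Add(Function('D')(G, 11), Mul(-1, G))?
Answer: Rational(328, 1350809) ≈ 0.00024282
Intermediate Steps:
Function('D')(q, z) = Rational(83, 24) (Function('D')(q, z) = Add(3, Mul(Rational(-1, 3), Mul(11, Pow(-8, -1)))) = Add(3, Mul(Rational(-1, 3), Mul(11, Rational(-1, 8)))) = Add(3, Mul(Rational(-1, 3), Rational(-11, 8))) = Add(3, Rational(11, 24)) = Rational(83, 24))
Function('E')(G) = Add(Rational(83, 24), Mul(-1, G))
y = Rational(494566, 123) (y = Add(4021, Mul(-1, Mul(-17, Rational(-1, 123)))) = Add(4021, Mul(-1, Rational(17, 123))) = Add(4021, Rational(-17, 123)) = Rational(494566, 123) ≈ 4020.9)
Pow(Add(Function('E')(-94), y), -1) = Pow(Add(Add(Rational(83, 24), Mul(-1, -94)), Rational(494566, 123)), -1) = Pow(Add(Add(Rational(83, 24), 94), Rational(494566, 123)), -1) = Pow(Add(Rational(2339, 24), Rational(494566, 123)), -1) = Pow(Rational(1350809, 328), -1) = Rational(328, 1350809)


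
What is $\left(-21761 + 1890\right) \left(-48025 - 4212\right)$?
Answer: $1038001427$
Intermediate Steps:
$\left(-21761 + 1890\right) \left(-48025 - 4212\right) = - 19871 \left(-48025 - 4212\right) = \left(-19871\right) \left(-52237\right) = 1038001427$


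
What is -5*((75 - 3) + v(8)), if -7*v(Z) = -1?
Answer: -2525/7 ≈ -360.71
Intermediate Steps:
v(Z) = 1/7 (v(Z) = -1/7*(-1) = 1/7)
-5*((75 - 3) + v(8)) = -5*((75 - 3) + 1/7) = -5*(72 + 1/7) = -5*505/7 = -2525/7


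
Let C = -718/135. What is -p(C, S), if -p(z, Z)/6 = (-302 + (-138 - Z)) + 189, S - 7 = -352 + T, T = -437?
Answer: 3186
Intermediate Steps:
C = -718/135 (C = -718*1/135 = -718/135 ≈ -5.3185)
S = -782 (S = 7 + (-352 - 437) = 7 - 789 = -782)
p(z, Z) = 1506 + 6*Z (p(z, Z) = -6*((-302 + (-138 - Z)) + 189) = -6*((-440 - Z) + 189) = -6*(-251 - Z) = 1506 + 6*Z)
-p(C, S) = -(1506 + 6*(-782)) = -(1506 - 4692) = -1*(-3186) = 3186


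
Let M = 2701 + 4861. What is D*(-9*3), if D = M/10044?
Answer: -3781/186 ≈ -20.328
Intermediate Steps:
M = 7562
D = 3781/5022 (D = 7562/10044 = 7562*(1/10044) = 3781/5022 ≈ 0.75289)
D*(-9*3) = 3781*(-9*3)/5022 = (3781/5022)*(-27) = -3781/186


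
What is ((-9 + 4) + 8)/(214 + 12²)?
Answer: 3/358 ≈ 0.0083799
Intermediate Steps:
((-9 + 4) + 8)/(214 + 12²) = (-5 + 8)/(214 + 144) = 3/358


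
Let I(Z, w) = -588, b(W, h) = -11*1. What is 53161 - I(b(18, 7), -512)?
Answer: 53749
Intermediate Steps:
b(W, h) = -11
53161 - I(b(18, 7), -512) = 53161 - 1*(-588) = 53161 + 588 = 53749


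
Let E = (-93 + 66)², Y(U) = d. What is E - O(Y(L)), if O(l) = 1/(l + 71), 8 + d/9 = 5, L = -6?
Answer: 32075/44 ≈ 728.98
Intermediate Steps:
d = -27 (d = -72 + 9*5 = -72 + 45 = -27)
Y(U) = -27
O(l) = 1/(71 + l)
E = 729 (E = (-27)² = 729)
E - O(Y(L)) = 729 - 1/(71 - 27) = 729 - 1/44 = 32075/44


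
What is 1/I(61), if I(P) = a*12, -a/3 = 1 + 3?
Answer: -1/144 ≈ -0.0069444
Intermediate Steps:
a = -12 (a = -3*(1 + 3) = -3*4 = -12)
I(P) = -144 (I(P) = -12*12 = -144)
1/I(61) = 1/(-144) = -1/144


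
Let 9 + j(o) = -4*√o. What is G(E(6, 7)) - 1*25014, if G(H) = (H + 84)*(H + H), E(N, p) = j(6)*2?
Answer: -26622 - 768*√6 ≈ -28503.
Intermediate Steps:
j(o) = -9 - 4*√o
E(N, p) = -18 - 8*√6 (E(N, p) = (-9 - 4*√6)*2 = -18 - 8*√6)
G(H) = 2*H*(84 + H) (G(H) = (84 + H)*(2*H) = 2*H*(84 + H))
G(E(6, 7)) - 1*25014 = 2*(-18 - 8*√6)*(84 + (-18 - 8*√6)) - 1*25014 = 2*(-18 - 8*√6)*(66 - 8*√6) - 25014 = -25014 + 2*(-18 - 8*√6)*(66 - 8*√6)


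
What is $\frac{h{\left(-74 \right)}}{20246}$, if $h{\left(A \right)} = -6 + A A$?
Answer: $\frac{2735}{10123} \approx 0.27018$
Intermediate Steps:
$h{\left(A \right)} = -6 + A^{2}$
$\frac{h{\left(-74 \right)}}{20246} = \frac{-6 + \left(-74\right)^{2}}{20246} = \left(-6 + 5476\right) \frac{1}{20246} = 5470 \cdot \frac{1}{20246} = \frac{2735}{10123}$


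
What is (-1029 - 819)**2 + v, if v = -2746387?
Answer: 668717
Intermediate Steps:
(-1029 - 819)**2 + v = (-1029 - 819)**2 - 2746387 = (-1848)**2 - 2746387 = 3415104 - 2746387 = 668717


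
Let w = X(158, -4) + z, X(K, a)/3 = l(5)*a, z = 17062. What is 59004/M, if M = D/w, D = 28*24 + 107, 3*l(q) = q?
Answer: 1005546168/779 ≈ 1.2908e+6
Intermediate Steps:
l(q) = q/3
D = 779 (D = 672 + 107 = 779)
X(K, a) = 5*a (X(K, a) = 3*(((⅓)*5)*a) = 3*(5*a/3) = 5*a)
w = 17042 (w = 5*(-4) + 17062 = -20 + 17062 = 17042)
M = 779/17042 ≈ 0.045711
59004/M = 59004/(779/17042) = 59004*(17042/779) = 1005546168/779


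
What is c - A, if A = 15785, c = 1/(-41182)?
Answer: -650057871/41182 ≈ -15785.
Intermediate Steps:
c = -1/41182 ≈ -2.4282e-5
c - A = -1/41182 - 1*15785 = -1/41182 - 15785 = -650057871/41182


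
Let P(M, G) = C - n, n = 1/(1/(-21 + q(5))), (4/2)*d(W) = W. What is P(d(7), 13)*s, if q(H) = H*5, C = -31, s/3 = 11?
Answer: -1155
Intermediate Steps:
s = 33 (s = 3*11 = 33)
d(W) = W/2
q(H) = 5*H
n = 4 (n = 1/(1/(-21 + 5*5)) = 1/(1/(-21 + 25)) = 1/(1/4) = 4)
P(M, G) = -35 (P(M, G) = -31 - 1*4 = -31 - 4 = -35)
P(d(7), 13)*s = -35*33 = -1155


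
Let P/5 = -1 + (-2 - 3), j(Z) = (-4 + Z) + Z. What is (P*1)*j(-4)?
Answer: 360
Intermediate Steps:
j(Z) = -4 + 2*Z
P = -30 (P = 5*(-1 + (-2 - 3)) = 5*(-1 - 5) = 5*(-6) = -30)
(P*1)*j(-4) = (-30*1)*(-4 + 2*(-4)) = -30*(-4 - 8) = -30*(-12) = 360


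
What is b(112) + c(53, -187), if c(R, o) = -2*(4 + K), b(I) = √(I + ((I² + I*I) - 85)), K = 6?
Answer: -20 + √25115 ≈ 138.48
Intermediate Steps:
b(I) = √(-85 + I + 2*I²) (b(I) = √(I + ((I² + I²) - 85)) = √(I + (2*I² - 85)) = √(I + (-85 + 2*I²)) = √(-85 + I + 2*I²))
c(R, o) = -20 (c(R, o) = -2*(4 + 6) = -2*10 = -20)
b(112) + c(53, -187) = √(-85 + 112 + 2*112²) - 20 = √(-85 + 112 + 2*12544) - 20 = √(-85 + 112 + 25088) - 20 = √25115 - 20 = -20 + √25115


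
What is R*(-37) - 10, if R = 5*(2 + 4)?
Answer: -1120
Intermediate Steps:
R = 30 (R = 5*6 = 30)
R*(-37) - 10 = 30*(-37) - 10 = -1110 - 10 = -1120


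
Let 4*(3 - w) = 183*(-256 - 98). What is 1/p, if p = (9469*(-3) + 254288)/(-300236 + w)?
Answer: -568075/451762 ≈ -1.2575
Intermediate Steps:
w = 32397/2 (w = 3 - 183*(-256 - 98)/4 = 3 - 183*(-354)/4 = 3 - ¼*(-64782) = 3 + 32391/2 = 32397/2 ≈ 16199.)
p = -451762/568075 (p = (9469*(-3) + 254288)/(-300236 + 32397/2) = (-28407 + 254288)/(-568075/2) = 225881*(-2/568075) = -451762/568075 ≈ -0.79525)
1/p = 1/(-451762/568075) = -568075/451762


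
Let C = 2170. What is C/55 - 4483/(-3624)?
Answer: 1622129/39864 ≈ 40.692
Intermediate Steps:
C/55 - 4483/(-3624) = 2170/55 - 4483/(-3624) = 2170*(1/55) - 4483*(-1/3624) = 434/11 + 4483/3624 = 1622129/39864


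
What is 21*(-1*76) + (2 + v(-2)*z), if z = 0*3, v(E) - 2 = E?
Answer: -1594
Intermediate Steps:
v(E) = 2 + E
z = 0
21*(-1*76) + (2 + v(-2)*z) = 21*(-1*76) + (2 + (2 - 2)*0) = 21*(-76) + (2 + 0*0) = -1596 + (2 + 0) = -1596 + 2 = -1594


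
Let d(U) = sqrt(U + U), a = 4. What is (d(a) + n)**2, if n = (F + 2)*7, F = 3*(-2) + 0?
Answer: 792 - 112*sqrt(2) ≈ 633.61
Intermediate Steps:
F = -6 (F = -6 + 0 = -6)
d(U) = sqrt(2)*sqrt(U) (d(U) = sqrt(2*U) = sqrt(2)*sqrt(U))
n = -28 (n = (-6 + 2)*7 = -4*7 = -28)
(d(a) + n)**2 = (sqrt(2)*sqrt(4) - 28)**2 = (sqrt(2)*2 - 28)**2 = (2*sqrt(2) - 28)**2 = (-28 + 2*sqrt(2))**2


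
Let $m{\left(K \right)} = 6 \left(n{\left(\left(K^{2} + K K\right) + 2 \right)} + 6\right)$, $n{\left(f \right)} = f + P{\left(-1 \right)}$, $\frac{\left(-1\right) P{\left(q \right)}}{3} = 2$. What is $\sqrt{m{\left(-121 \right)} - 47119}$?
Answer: $\sqrt{128585} \approx 358.59$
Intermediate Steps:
$P{\left(q \right)} = -6$ ($P{\left(q \right)} = \left(-3\right) 2 = -6$)
$n{\left(f \right)} = -6 + f$ ($n{\left(f \right)} = f - 6 = -6 + f$)
$m{\left(K \right)} = 12 + 12 K^{2}$ ($m{\left(K \right)} = 6 \left(\left(-6 + \left(\left(K^{2} + K K\right) + 2\right)\right) + 6\right) = 6 \left(\left(-6 + \left(\left(K^{2} + K^{2}\right) + 2\right)\right) + 6\right) = 6 \left(\left(-6 + \left(2 K^{2} + 2\right)\right) + 6\right) = 6 \left(\left(-6 + \left(2 + 2 K^{2}\right)\right) + 6\right) = 6 \left(\left(-4 + 2 K^{2}\right) + 6\right) = 6 \left(2 + 2 K^{2}\right) = 12 + 12 K^{2}$)
$\sqrt{m{\left(-121 \right)} - 47119} = \sqrt{\left(12 + 12 \left(-121\right)^{2}\right) - 47119} = \sqrt{\left(12 + 12 \cdot 14641\right) - 47119} = \sqrt{\left(12 + 175692\right) - 47119} = \sqrt{175704 - 47119} = \sqrt{128585}$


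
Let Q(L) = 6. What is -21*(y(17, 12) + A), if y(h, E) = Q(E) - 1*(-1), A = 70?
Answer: -1617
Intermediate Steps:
y(h, E) = 7 (y(h, E) = 6 - 1*(-1) = 6 + 1 = 7)
-21*(y(17, 12) + A) = -21*(7 + 70) = -21*77 = -1617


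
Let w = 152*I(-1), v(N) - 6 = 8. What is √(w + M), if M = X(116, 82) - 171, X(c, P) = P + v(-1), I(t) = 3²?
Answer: √1293 ≈ 35.958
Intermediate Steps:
v(N) = 14 (v(N) = 6 + 8 = 14)
I(t) = 9
X(c, P) = 14 + P (X(c, P) = P + 14 = 14 + P)
w = 1368 (w = 152*9 = 1368)
M = -75 (M = (14 + 82) - 171 = 96 - 171 = -75)
√(w + M) = √(1368 - 75) = √1293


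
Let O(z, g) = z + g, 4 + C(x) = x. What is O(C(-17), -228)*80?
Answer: -19920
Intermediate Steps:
C(x) = -4 + x
O(z, g) = g + z
O(C(-17), -228)*80 = (-228 + (-4 - 17))*80 = (-228 - 21)*80 = -249*80 = -19920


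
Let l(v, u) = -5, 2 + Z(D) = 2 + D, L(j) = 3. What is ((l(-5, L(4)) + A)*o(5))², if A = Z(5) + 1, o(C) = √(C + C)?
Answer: 10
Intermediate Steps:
Z(D) = D (Z(D) = -2 + (2 + D) = D)
o(C) = √2*√C (o(C) = √(2*C) = √2*√C)
A = 6 (A = 5 + 1 = 6)
((l(-5, L(4)) + A)*o(5))² = ((-5 + 6)*(√2*√5))² = (1*√10)² = (√10)² = 10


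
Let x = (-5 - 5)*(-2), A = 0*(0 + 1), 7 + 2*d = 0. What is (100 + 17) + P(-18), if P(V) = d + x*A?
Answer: 227/2 ≈ 113.50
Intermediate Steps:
d = -7/2 (d = -7/2 + (1/2)*0 = -7/2 + 0 = -7/2 ≈ -3.5000)
A = 0 (A = 0*1 = 0)
x = 20 (x = -10*(-2) = 20)
P(V) = -7/2 (P(V) = -7/2 + 20*0 = -7/2 + 0 = -7/2)
(100 + 17) + P(-18) = (100 + 17) - 7/2 = 117 - 7/2 = 227/2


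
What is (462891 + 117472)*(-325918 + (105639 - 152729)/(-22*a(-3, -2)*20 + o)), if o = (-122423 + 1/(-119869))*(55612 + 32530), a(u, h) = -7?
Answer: -122329371585705498020691577/646729514577488 ≈ -1.8915e+11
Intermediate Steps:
o = -1293459398351496/119869 (o = (-122423 - 1/119869)*88142 = -14674722588/119869*88142 = -1293459398351496/119869 ≈ -1.0791e+10)
(462891 + 117472)*(-325918 + (105639 - 152729)/(-22*a(-3, -2)*20 + o)) = (462891 + 117472)*(-325918 + (105639 - 152729)/(-22*(-7)*20 - 1293459398351496/119869)) = 580363*(-325918 - 47090/(154*20 - 1293459398351496/119869)) = 580363*(-325918 - 47090/(3080 - 1293459398351496/119869)) = 580363*(-325918 - 47090/(-1293459029154976/119869)) = 580363*(-325918 - 47090*(-119869/1293459029154976)) = 580363*(-325918 + 2822315605/646729514577488) = 580363*(-210780789929243418379/646729514577488) = -122329371585705498020691577/646729514577488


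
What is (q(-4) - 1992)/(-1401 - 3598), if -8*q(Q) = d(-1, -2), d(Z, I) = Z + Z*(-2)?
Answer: 15937/39992 ≈ 0.39850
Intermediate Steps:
d(Z, I) = -Z (d(Z, I) = Z - 2*Z = -Z)
q(Q) = -⅛ (q(Q) = -(-1)*(-1)/8 = -⅛*1 = -⅛)
(q(-4) - 1992)/(-1401 - 3598) = (-⅛ - 1992)/(-1401 - 3598) = -15937/8/(-4999) = -15937/8*(-1/4999) = 15937/39992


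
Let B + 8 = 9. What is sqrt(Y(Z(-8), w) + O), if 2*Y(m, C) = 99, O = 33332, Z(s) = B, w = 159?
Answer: sqrt(133526)/2 ≈ 182.71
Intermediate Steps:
B = 1 (B = -8 + 9 = 1)
Z(s) = 1
Y(m, C) = 99/2 (Y(m, C) = (1/2)*99 = 99/2)
sqrt(Y(Z(-8), w) + O) = sqrt(99/2 + 33332) = sqrt(66763/2) = sqrt(133526)/2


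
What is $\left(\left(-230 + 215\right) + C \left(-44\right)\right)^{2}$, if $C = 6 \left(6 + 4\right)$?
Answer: $7049025$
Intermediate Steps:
$C = 60$ ($C = 6 \cdot 10 = 60$)
$\left(\left(-230 + 215\right) + C \left(-44\right)\right)^{2} = \left(\left(-230 + 215\right) + 60 \left(-44\right)\right)^{2} = \left(-15 - 2640\right)^{2} = \left(-2655\right)^{2} = 7049025$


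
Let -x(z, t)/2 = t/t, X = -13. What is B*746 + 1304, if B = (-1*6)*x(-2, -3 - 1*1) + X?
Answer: 558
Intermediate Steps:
x(z, t) = -2 (x(z, t) = -2*t/t = -2*1 = -2)
B = -1 (B = -1*6*(-2) - 13 = -6*(-2) - 13 = 12 - 13 = -1)
B*746 + 1304 = -1*746 + 1304 = -746 + 1304 = 558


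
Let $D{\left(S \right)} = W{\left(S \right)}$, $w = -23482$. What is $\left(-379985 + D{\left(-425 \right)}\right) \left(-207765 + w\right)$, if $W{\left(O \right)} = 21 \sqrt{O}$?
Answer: $87870391295 - 24280935 i \sqrt{17} \approx 8.787 \cdot 10^{10} - 1.0011 \cdot 10^{8} i$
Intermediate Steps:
$D{\left(S \right)} = 21 \sqrt{S}$
$\left(-379985 + D{\left(-425 \right)}\right) \left(-207765 + w\right) = \left(-379985 + 21 \sqrt{-425}\right) \left(-207765 - 23482\right) = \left(-379985 + 21 \cdot 5 i \sqrt{17}\right) \left(-231247\right) = \left(-379985 + 105 i \sqrt{17}\right) \left(-231247\right) = 87870391295 - 24280935 i \sqrt{17}$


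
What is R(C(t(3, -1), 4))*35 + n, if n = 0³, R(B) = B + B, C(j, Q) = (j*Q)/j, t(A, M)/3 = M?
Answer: 280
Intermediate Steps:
t(A, M) = 3*M
C(j, Q) = Q (C(j, Q) = (Q*j)/j = Q)
R(B) = 2*B
n = 0
R(C(t(3, -1), 4))*35 + n = (2*4)*35 + 0 = 8*35 + 0 = 280 + 0 = 280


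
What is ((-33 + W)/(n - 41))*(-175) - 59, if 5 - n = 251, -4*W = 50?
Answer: -7113/82 ≈ -86.744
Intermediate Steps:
W = -25/2 (W = -¼*50 = -25/2 ≈ -12.500)
n = -246 (n = 5 - 1*251 = 5 - 251 = -246)
((-33 + W)/(n - 41))*(-175) - 59 = ((-33 - 25/2)/(-246 - 41))*(-175) - 59 = -91/2/(-287)*(-175) - 59 = -91/2*(-1/287)*(-175) - 59 = (13/82)*(-175) - 59 = -2275/82 - 59 = -7113/82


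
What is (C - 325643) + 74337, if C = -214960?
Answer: -466266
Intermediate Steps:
(C - 325643) + 74337 = (-214960 - 325643) + 74337 = -540603 + 74337 = -466266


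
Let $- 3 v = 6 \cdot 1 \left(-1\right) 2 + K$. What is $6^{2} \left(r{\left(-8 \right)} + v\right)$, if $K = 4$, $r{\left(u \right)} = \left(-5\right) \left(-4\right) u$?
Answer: $-5664$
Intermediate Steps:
$r{\left(u \right)} = 20 u$
$v = \frac{8}{3}$ ($v = - \frac{6 \cdot 1 \left(-1\right) 2 + 4}{3} = - \frac{6 \left(-1\right) 2 + 4}{3} = - \frac{\left(-6\right) 2 + 4}{3} = - \frac{-12 + 4}{3} = \left(- \frac{1}{3}\right) \left(-8\right) = \frac{8}{3} \approx 2.6667$)
$6^{2} \left(r{\left(-8 \right)} + v\right) = 6^{2} \left(20 \left(-8\right) + \frac{8}{3}\right) = 36 \left(-160 + \frac{8}{3}\right) = 36 \left(- \frac{472}{3}\right) = -5664$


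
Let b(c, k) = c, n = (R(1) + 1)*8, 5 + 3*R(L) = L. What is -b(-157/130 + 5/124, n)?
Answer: 9409/8060 ≈ 1.1674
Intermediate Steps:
R(L) = -5/3 + L/3
n = -8/3 (n = ((-5/3 + (⅓)*1) + 1)*8 = ((-5/3 + ⅓) + 1)*8 = (-4/3 + 1)*8 = -⅓*8 = -8/3 ≈ -2.6667)
-b(-157/130 + 5/124, n) = -(-157/130 + 5/124) = -1*(-9409/8060) = 9409/8060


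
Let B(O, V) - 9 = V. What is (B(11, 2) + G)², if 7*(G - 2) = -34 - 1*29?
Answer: 16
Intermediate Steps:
G = -7 (G = 2 + (-34 - 1*29)/7 = 2 + (-34 - 29)/7 = 2 + (⅐)*(-63) = 2 - 9 = -7)
B(O, V) = 9 + V
(B(11, 2) + G)² = ((9 + 2) - 7)² = (11 - 7)² = 4² = 16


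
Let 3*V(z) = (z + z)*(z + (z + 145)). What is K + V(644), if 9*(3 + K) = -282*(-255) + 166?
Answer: 5609161/9 ≈ 6.2324e+5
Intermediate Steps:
K = 72049/9 (K = -3 + (-282*(-255) + 166)/9 = -3 + (71910 + 166)/9 = -3 + (⅑)*72076 = -3 + 72076/9 = 72049/9 ≈ 8005.4)
V(z) = 2*z*(145 + 2*z)/3 (V(z) = ((z + z)*(z + (z + 145)))/3 = ((2*z)*(z + (145 + z)))/3 = ((2*z)*(145 + 2*z))/3 = (2*z*(145 + 2*z))/3 = 2*z*(145 + 2*z)/3)
K + V(644) = 72049/9 + (⅔)*644*(145 + 2*644) = 72049/9 + (⅔)*644*(145 + 1288) = 72049/9 + (⅔)*644*1433 = 72049/9 + 1845704/3 = 5609161/9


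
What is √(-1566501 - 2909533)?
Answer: I*√4476034 ≈ 2115.7*I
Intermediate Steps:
√(-1566501 - 2909533) = √(-4476034) = I*√4476034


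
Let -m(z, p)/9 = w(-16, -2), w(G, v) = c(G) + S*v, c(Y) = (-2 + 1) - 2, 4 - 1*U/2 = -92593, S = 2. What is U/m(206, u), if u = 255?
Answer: 185194/63 ≈ 2939.6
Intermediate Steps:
U = 185194 (U = 8 - 2*(-92593) = 8 + 185186 = 185194)
c(Y) = -3 (c(Y) = -1 - 2 = -3)
w(G, v) = -3 + 2*v
m(z, p) = 63 (m(z, p) = -9*(-3 + 2*(-2)) = -9*(-3 - 4) = -9*(-7) = 63)
U/m(206, u) = 185194/63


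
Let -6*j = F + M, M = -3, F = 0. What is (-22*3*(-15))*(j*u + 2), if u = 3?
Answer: 3465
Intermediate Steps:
j = ½ (j = -(0 - 3)/6 = -⅙*(-3) = ½ ≈ 0.50000)
(-22*3*(-15))*(j*u + 2) = (-22*3*(-15))*((½)*3 + 2) = (-66*(-15))*(3/2 + 2) = 990*(7/2) = 3465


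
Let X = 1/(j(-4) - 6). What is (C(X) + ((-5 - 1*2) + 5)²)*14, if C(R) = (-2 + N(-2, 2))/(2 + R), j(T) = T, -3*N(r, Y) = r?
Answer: 2632/57 ≈ 46.175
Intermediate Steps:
N(r, Y) = -r/3
X = -⅒ (X = 1/(-4 - 6) = 1/(-10) = -⅒ ≈ -0.10000)
C(R) = -4/(3*(2 + R)) (C(R) = (-2 - ⅓*(-2))/(2 + R) = (-2 + ⅔)/(2 + R) = -4/(3*(2 + R)))
(C(X) + ((-5 - 1*2) + 5)²)*14 = (-4/(6 + 3*(-⅒)) + ((-5 - 1*2) + 5)²)*14 = (-4/(6 - 3/10) + ((-5 - 2) + 5)²)*14 = (-4/57/10 + (-7 + 5)²)*14 = (-4*10/57 + (-2)²)*14 = (-40/57 + 4)*14 = (188/57)*14 = 2632/57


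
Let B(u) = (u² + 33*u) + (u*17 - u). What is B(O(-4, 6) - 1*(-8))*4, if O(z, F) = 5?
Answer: 3224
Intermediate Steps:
B(u) = u² + 49*u (B(u) = (u² + 33*u) + (17*u - u) = (u² + 33*u) + 16*u = u² + 49*u)
B(O(-4, 6) - 1*(-8))*4 = ((5 - 1*(-8))*(49 + (5 - 1*(-8))))*4 = ((5 + 8)*(49 + (5 + 8)))*4 = (13*(49 + 13))*4 = (13*62)*4 = 806*4 = 3224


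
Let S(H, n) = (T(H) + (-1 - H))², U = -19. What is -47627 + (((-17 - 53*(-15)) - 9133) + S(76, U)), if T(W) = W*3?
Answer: -33181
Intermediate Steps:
T(W) = 3*W
S(H, n) = (-1 + 2*H)² (S(H, n) = (3*H + (-1 - H))² = (-1 + 2*H)²)
-47627 + (((-17 - 53*(-15)) - 9133) + S(76, U)) = -47627 + (((-17 - 53*(-15)) - 9133) + (-1 + 2*76)²) = -47627 + (((-17 + 795) - 9133) + (-1 + 152)²) = -47627 + ((778 - 9133) + 151²) = -47627 + (-8355 + 22801) = -47627 + 14446 = -33181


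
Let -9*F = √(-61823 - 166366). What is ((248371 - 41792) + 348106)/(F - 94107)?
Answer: -108414847305/18393501322 + 1664055*I*√228189/239115517186 ≈ -5.8942 + 0.0033244*I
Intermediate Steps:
F = -I*√228189/9 (F = -√(-61823 - 166366)/9 = -I*√228189/9 ≈ -53.077*I)
((248371 - 41792) + 348106)/(F - 94107) = ((248371 - 41792) + 348106)/(-I*√228189/9 - 94107) = (206579 + 348106)/(-94107 - I*√228189/9) = 554685/(-94107 - I*√228189/9)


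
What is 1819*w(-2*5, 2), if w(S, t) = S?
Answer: -18190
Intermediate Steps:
1819*w(-2*5, 2) = 1819*(-2*5) = 1819*(-10) = -18190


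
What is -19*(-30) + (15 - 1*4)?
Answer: 581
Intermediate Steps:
-19*(-30) + (15 - 1*4) = 570 + (15 - 4) = 570 + 11 = 581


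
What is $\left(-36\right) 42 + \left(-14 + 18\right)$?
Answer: $-1508$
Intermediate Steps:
$\left(-36\right) 42 + \left(-14 + 18\right) = -1512 + 4 = -1508$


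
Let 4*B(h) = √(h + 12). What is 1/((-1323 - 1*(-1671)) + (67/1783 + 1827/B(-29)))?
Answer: 18809521361/176331594108113 + 23232782412*I*√17/176331594108113 ≈ 0.00010667 + 0.00054325*I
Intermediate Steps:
B(h) = √(12 + h)/4 (B(h) = √(h + 12)/4 = √(12 + h)/4)
1/((-1323 - 1*(-1671)) + (67/1783 + 1827/B(-29))) = 1/((-1323 - 1*(-1671)) + (67/1783 + 1827/((√(12 - 29)/4)))) = 1/((-1323 + 1671) + (67*(1/1783) + 1827/((√(-17)/4)))) = 1/(348 + (67/1783 + 1827/(((I*√17)/4)))) = 1/(348 + (67/1783 + 1827/((I*√17/4)))) = 1/(348 + (67/1783 + 1827*(-4*I*√17/17))) = 1/(348 + (67/1783 - 7308*I*√17/17)) = 1/(620551/1783 - 7308*I*√17/17)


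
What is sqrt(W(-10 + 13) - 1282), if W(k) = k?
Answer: I*sqrt(1279) ≈ 35.763*I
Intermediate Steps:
sqrt(W(-10 + 13) - 1282) = sqrt((-10 + 13) - 1282) = sqrt(3 - 1282) = sqrt(-1279) = I*sqrt(1279)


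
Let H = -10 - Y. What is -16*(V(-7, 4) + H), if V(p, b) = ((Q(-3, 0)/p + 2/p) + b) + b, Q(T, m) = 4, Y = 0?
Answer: 320/7 ≈ 45.714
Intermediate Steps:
H = -10 (H = -10 - 1*0 = -10 + 0 = -10)
V(p, b) = 2*b + 6/p (V(p, b) = ((4/p + 2/p) + b) + b = (6/p + b) + b = (b + 6/p) + b = 2*b + 6/p)
-16*(V(-7, 4) + H) = -16*((2*4 + 6/(-7)) - 10) = -16*((8 + 6*(-⅐)) - 10) = -16*((8 - 6/7) - 10) = -16*(50/7 - 10) = -16*(-20/7) = 320/7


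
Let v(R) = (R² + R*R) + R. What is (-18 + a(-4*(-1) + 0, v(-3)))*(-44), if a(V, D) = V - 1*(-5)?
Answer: 396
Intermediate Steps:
v(R) = R + 2*R² (v(R) = (R² + R²) + R = 2*R² + R = R + 2*R²)
a(V, D) = 5 + V (a(V, D) = V + 5 = 5 + V)
(-18 + a(-4*(-1) + 0, v(-3)))*(-44) = (-18 + (5 + (-4*(-1) + 0)))*(-44) = (-18 + (5 + (4 + 0)))*(-44) = (-18 + (5 + 4))*(-44) = (-18 + 9)*(-44) = -9*(-44) = 396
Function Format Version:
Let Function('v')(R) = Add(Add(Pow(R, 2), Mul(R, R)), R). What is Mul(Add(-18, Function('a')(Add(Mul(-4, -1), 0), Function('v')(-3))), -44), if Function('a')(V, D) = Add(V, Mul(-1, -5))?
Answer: 396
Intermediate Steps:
Function('v')(R) = Add(R, Mul(2, Pow(R, 2))) (Function('v')(R) = Add(Add(Pow(R, 2), Pow(R, 2)), R) = Add(Mul(2, Pow(R, 2)), R) = Add(R, Mul(2, Pow(R, 2))))
Function('a')(V, D) = Add(5, V) (Function('a')(V, D) = Add(V, 5) = Add(5, V))
Mul(Add(-18, Function('a')(Add(Mul(-4, -1), 0), Function('v')(-3))), -44) = Mul(Add(-18, Add(5, Add(Mul(-4, -1), 0))), -44) = Mul(Add(-18, Add(5, Add(4, 0))), -44) = Mul(Add(-18, Add(5, 4)), -44) = Mul(Add(-18, 9), -44) = Mul(-9, -44) = 396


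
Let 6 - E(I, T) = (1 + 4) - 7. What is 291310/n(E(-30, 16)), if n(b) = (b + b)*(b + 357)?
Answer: 29131/584 ≈ 49.882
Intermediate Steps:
E(I, T) = 8 (E(I, T) = 6 - ((1 + 4) - 7) = 6 - (5 - 7) = 6 - 1*(-2) = 6 + 2 = 8)
n(b) = 2*b*(357 + b) (n(b) = (2*b)*(357 + b) = 2*b*(357 + b))
291310/n(E(-30, 16)) = 291310/((2*8*(357 + 8))) = 291310/((2*8*365)) = 291310/5840 = 291310*(1/5840) = 29131/584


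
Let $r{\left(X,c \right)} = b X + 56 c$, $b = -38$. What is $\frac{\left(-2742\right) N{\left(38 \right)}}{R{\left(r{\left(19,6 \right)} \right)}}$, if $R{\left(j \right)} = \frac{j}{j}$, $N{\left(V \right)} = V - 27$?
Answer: $-30162$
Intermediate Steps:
$N{\left(V \right)} = -27 + V$
$r{\left(X,c \right)} = - 38 X + 56 c$
$R{\left(j \right)} = 1$
$\frac{\left(-2742\right) N{\left(38 \right)}}{R{\left(r{\left(19,6 \right)} \right)}} = \frac{\left(-2742\right) \left(-27 + 38\right)}{1} = \left(-2742\right) 11 \cdot 1 = \left(-30162\right) 1 = -30162$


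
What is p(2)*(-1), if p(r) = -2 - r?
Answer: 4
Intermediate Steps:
p(2)*(-1) = (-2 - 1*2)*(-1) = (-2 - 2)*(-1) = -4*(-1) = 4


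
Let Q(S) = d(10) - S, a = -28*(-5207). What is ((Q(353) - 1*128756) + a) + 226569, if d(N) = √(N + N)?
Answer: 243256 + 2*√5 ≈ 2.4326e+5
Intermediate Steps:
d(N) = √2*√N (d(N) = √(2*N) = √2*√N)
a = 145796
Q(S) = -S + 2*√5 (Q(S) = √2*√10 - S = 2*√5 - S = -S + 2*√5)
((Q(353) - 1*128756) + a) + 226569 = (((-1*353 + 2*√5) - 1*128756) + 145796) + 226569 = (((-353 + 2*√5) - 128756) + 145796) + 226569 = ((-129109 + 2*√5) + 145796) + 226569 = (16687 + 2*√5) + 226569 = 243256 + 2*√5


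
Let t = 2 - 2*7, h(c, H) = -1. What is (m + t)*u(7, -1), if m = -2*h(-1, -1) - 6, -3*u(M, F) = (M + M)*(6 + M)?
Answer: 2912/3 ≈ 970.67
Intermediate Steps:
u(M, F) = -2*M*(6 + M)/3 (u(M, F) = -(M + M)*(6 + M)/3 = -2*M*(6 + M)/3)
m = -4 (m = -2*(-1) - 6 = 2 - 6 = -4)
t = -12 (t = 2 - 14 = -12)
(m + t)*u(7, -1) = (-4 - 12)*(-⅔*7*(6 + 7)) = -(-32)*7*13/3 = -16*(-182/3) = 2912/3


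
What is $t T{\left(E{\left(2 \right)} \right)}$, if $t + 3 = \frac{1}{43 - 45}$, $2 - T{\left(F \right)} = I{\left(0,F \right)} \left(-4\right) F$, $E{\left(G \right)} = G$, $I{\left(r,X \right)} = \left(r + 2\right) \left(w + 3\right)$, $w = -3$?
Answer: $-7$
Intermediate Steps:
$I{\left(r,X \right)} = 0$ ($I{\left(r,X \right)} = \left(r + 2\right) \left(-3 + 3\right) = \left(2 + r\right) 0 = 0$)
$T{\left(F \right)} = 2$ ($T{\left(F \right)} = 2 - 0 \left(-4\right) F = 2 - 0 F = 2 - 0 = 2 + 0 = 2$)
$t = - \frac{7}{2}$ ($t = -3 + \frac{1}{43 - 45} = -3 + \frac{1}{-2} = -3 - \frac{1}{2} = - \frac{7}{2} \approx -3.5$)
$t T{\left(E{\left(2 \right)} \right)} = \left(- \frac{7}{2}\right) 2 = -7$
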